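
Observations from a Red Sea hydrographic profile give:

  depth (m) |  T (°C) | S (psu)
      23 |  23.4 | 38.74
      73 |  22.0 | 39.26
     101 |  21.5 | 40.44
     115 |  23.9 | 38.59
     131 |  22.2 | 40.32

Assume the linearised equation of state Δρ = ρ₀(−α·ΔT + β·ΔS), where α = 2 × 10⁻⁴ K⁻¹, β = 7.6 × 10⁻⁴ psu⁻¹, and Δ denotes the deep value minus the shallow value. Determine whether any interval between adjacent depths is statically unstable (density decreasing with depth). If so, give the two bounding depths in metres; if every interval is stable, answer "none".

101–115 m

Evaluate Δρ/ρ₀ = −αΔT + βΔS across each adjacent pair:
  23–73 m: −αΔT+βΔS = −(2 × 10⁻⁴)(-1.4)+(7.6 × 10⁻⁴)(+0.52) = 6.8 × 10⁻⁴ → stable
  73–101 m: −αΔT+βΔS = −(2 × 10⁻⁴)(-0.5)+(7.6 × 10⁻⁴)(+1.18) = 1.0 × 10⁻³ → stable
  101–115 m: −αΔT+βΔS = −(2 × 10⁻⁴)(+2.4)+(7.6 × 10⁻⁴)(-1.85) = -1.9 × 10⁻³ → UNSTABLE
  115–131 m: −αΔT+βΔS = −(2 × 10⁻⁴)(-1.7)+(7.6 × 10⁻⁴)(+1.73) = 1.7 × 10⁻³ → stable
The 101–115 m interval has Δρ < 0: lighter water underlies denser water.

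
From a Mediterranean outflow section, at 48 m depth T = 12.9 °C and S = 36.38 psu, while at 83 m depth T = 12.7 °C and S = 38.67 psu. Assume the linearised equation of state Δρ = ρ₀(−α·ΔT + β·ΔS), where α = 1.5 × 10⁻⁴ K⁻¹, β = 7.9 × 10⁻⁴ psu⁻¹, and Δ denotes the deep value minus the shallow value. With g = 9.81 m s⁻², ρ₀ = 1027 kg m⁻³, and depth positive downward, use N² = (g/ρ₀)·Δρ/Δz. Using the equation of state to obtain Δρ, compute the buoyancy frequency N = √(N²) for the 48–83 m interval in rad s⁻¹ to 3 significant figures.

ΔT = -0.2 K, ΔS = +2.29 psu (deep − shallow).
Δρ/ρ₀ = −αΔT + βΔS = 3.00 × 10⁻⁵ + 1.8091 × 10⁻³ = 1.8391 × 10⁻³, so Δρ ≈ 1.889 kg m⁻³.
N² = (g/ρ₀)·Δρ/Δz = g·(Δρ/ρ₀)/Δz = 9.81 × 1.8391 × 10⁻³ / 35 = 5.1547 × 10⁻⁴ s⁻².
N = √(5.1547 × 10⁻⁴) = 0.022704 rad s⁻¹ ≈ 0.0227 rad s⁻¹.

0.0227 rad s⁻¹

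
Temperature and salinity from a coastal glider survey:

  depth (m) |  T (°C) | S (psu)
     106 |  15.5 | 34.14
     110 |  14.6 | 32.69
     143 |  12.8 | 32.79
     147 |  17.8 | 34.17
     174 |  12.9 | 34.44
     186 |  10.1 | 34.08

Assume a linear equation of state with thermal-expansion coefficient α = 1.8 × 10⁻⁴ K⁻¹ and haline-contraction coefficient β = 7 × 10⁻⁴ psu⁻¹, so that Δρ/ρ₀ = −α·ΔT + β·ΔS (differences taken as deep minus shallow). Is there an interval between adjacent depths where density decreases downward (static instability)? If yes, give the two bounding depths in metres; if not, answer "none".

Evaluate Δρ/ρ₀ = −αΔT + βΔS across each adjacent pair:
  106–110 m: −αΔT+βΔS = −(1.8 × 10⁻⁴)(-0.9)+(7 × 10⁻⁴)(-1.45) = -8.5 × 10⁻⁴ → UNSTABLE
  110–143 m: −αΔT+βΔS = −(1.8 × 10⁻⁴)(-1.8)+(7 × 10⁻⁴)(+0.10) = 3.9 × 10⁻⁴ → stable
  143–147 m: −αΔT+βΔS = −(1.8 × 10⁻⁴)(+5.0)+(7 × 10⁻⁴)(+1.38) = 6.6 × 10⁻⁵ → stable
  147–174 m: −αΔT+βΔS = −(1.8 × 10⁻⁴)(-4.9)+(7 × 10⁻⁴)(+0.27) = 1.1 × 10⁻³ → stable
  174–186 m: −αΔT+βΔS = −(1.8 × 10⁻⁴)(-2.8)+(7 × 10⁻⁴)(-0.36) = 2.5 × 10⁻⁴ → stable
The 106–110 m interval has Δρ < 0: lighter water underlies denser water.

106–110 m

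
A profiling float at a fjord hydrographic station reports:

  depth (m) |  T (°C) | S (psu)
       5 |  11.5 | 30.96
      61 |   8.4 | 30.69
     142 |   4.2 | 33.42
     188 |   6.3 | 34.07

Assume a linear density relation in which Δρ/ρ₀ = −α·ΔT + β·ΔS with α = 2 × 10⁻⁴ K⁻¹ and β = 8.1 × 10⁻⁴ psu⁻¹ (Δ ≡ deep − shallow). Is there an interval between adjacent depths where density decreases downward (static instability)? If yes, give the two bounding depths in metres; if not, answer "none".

none

Evaluate Δρ/ρ₀ = −αΔT + βΔS across each adjacent pair:
  5–61 m: −αΔT+βΔS = −(2 × 10⁻⁴)(-3.1)+(8.1 × 10⁻⁴)(-0.27) = 4.0 × 10⁻⁴ → stable
  61–142 m: −αΔT+βΔS = −(2 × 10⁻⁴)(-4.2)+(8.1 × 10⁻⁴)(+2.73) = 3.1 × 10⁻³ → stable
  142–188 m: −αΔT+βΔS = −(2 × 10⁻⁴)(+2.1)+(8.1 × 10⁻⁴)(+0.65) = 1.1 × 10⁻⁴ → stable
Every interval has Δρ > 0: the column is stably stratified throughout.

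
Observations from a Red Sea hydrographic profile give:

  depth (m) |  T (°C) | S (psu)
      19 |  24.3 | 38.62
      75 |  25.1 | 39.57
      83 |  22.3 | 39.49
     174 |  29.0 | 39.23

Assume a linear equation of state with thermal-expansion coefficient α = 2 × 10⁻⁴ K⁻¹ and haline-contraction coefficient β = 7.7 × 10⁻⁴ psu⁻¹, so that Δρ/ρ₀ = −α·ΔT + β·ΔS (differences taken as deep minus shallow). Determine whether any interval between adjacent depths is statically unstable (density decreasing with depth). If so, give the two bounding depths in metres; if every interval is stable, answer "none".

Evaluate Δρ/ρ₀ = −αΔT + βΔS across each adjacent pair:
  19–75 m: −αΔT+βΔS = −(2 × 10⁻⁴)(+0.8)+(7.7 × 10⁻⁴)(+0.95) = 5.7 × 10⁻⁴ → stable
  75–83 m: −αΔT+βΔS = −(2 × 10⁻⁴)(-2.8)+(7.7 × 10⁻⁴)(-0.08) = 5.0 × 10⁻⁴ → stable
  83–174 m: −αΔT+βΔS = −(2 × 10⁻⁴)(+6.7)+(7.7 × 10⁻⁴)(-0.26) = -1.5 × 10⁻³ → UNSTABLE
The 83–174 m interval has Δρ < 0: lighter water underlies denser water.

83–174 m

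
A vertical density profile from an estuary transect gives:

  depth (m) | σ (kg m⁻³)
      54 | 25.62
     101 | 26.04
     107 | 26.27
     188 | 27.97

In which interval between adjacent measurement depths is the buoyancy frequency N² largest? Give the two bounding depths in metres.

101–107 m

Compute the density gradient over each adjacent pair:
  54–101 m: Δρ/Δz = 0.42/47 = 8.9 × 10⁻³ kg m⁻⁴
  101–107 m: Δρ/Δz = 0.23/6 = 0.038 kg m⁻⁴
  107–188 m: Δρ/Δz = 1.70/81 = 0.021 kg m⁻⁴
The largest gradient is in the 101–107 m interval — the pycnocline.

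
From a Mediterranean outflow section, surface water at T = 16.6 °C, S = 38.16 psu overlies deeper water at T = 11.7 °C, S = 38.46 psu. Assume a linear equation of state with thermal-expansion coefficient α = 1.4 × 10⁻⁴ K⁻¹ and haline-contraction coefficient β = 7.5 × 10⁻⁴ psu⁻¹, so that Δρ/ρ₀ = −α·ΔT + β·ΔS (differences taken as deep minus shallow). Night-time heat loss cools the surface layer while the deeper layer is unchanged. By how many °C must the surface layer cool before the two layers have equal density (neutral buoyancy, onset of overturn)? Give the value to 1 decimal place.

6.5 °C

Neutral buoyancy requires Δρ = 0, i.e. −α(T_deep − T_surf′) + β(S_deep − S_surf) = 0.
T_surf′ = T_deep − (β/α)·ΔS = 11.7 − (7.5 × 10⁻⁴/1.4 × 10⁻⁴)·(+0.30) = 10.093 °C.
Cooling required: 16.6 − (10.093) = 6.507 °C.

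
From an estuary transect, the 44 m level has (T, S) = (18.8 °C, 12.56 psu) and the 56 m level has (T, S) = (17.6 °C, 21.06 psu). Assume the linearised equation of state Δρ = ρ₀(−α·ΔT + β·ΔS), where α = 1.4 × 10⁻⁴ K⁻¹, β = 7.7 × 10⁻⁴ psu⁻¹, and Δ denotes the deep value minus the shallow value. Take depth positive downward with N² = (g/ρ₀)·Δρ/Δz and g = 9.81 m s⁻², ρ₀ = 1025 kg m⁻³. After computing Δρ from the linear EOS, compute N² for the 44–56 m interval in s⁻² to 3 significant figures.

ΔT = -1.2 K, ΔS = +8.50 psu (deep − shallow).
Δρ/ρ₀ = −αΔT + βΔS = 1.68 × 10⁻⁴ + 6.545 × 10⁻³ = 6.713 × 10⁻³, so Δρ ≈ 6.881 kg m⁻³.
N² = (g/ρ₀)·Δρ/Δz = g·(Δρ/ρ₀)/Δz = 9.81 × 6.713 × 10⁻³ / 12 = 5.4879 × 10⁻³ s⁻² ≈ 5.49 × 10⁻³ s⁻².

5.49 × 10⁻³ s⁻²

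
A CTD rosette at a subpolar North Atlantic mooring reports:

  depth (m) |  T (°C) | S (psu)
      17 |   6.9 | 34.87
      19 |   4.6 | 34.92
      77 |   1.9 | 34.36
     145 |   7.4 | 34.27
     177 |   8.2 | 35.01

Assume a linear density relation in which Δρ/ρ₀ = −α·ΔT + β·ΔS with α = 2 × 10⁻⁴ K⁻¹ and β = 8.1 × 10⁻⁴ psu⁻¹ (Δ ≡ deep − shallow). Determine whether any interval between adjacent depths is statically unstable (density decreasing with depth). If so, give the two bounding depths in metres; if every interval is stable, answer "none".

Evaluate Δρ/ρ₀ = −αΔT + βΔS across each adjacent pair:
  17–19 m: −αΔT+βΔS = −(2 × 10⁻⁴)(-2.3)+(8.1 × 10⁻⁴)(+0.05) = 5.0 × 10⁻⁴ → stable
  19–77 m: −αΔT+βΔS = −(2 × 10⁻⁴)(-2.7)+(8.1 × 10⁻⁴)(-0.56) = 8.6 × 10⁻⁵ → stable
  77–145 m: −αΔT+βΔS = −(2 × 10⁻⁴)(+5.5)+(8.1 × 10⁻⁴)(-0.09) = -1.2 × 10⁻³ → UNSTABLE
  145–177 m: −αΔT+βΔS = −(2 × 10⁻⁴)(+0.8)+(8.1 × 10⁻⁴)(+0.74) = 4.4 × 10⁻⁴ → stable
The 77–145 m interval has Δρ < 0: lighter water underlies denser water.

77–145 m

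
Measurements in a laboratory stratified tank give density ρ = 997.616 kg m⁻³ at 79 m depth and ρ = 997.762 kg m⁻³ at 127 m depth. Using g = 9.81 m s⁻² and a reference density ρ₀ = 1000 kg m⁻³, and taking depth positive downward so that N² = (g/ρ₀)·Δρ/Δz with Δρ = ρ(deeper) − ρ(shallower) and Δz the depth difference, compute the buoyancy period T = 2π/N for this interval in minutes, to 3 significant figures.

Δρ = 997.762 − 997.616 = 0.146 kg m⁻³ over Δz = 127 − 79 = 48 m.
N² = (9.81/1000) × (0.146/48) = 2.9839 × 10⁻⁵ s⁻².
N = √(2.9839 × 10⁻⁵) = 5.4625 × 10⁻³ rad s⁻¹, so T = 2π/N = 1.1502 × 10³ s = 19.170 min ≈ 19.2 min.

19.2 min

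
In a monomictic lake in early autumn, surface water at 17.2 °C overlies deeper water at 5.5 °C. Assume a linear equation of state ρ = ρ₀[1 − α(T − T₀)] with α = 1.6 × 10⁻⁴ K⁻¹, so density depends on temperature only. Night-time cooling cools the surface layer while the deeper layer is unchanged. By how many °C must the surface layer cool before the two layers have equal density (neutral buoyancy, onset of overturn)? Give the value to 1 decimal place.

11.7 °C

With temperature the only control, equal density requires T_surf′ = T_deep.
T_surf′ = 5.5 °C.
Cooling required: 17.2 − 5.5 = 11.7 °C.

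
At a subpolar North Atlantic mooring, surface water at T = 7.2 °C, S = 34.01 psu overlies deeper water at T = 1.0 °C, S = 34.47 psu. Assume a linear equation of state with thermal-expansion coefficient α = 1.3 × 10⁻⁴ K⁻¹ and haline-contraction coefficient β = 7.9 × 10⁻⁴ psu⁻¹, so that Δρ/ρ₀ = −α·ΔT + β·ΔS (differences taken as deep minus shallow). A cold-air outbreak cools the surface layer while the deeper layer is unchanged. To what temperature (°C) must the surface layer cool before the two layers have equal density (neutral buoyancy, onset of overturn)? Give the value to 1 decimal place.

Neutral buoyancy requires Δρ = 0, i.e. −α(T_deep − T_surf′) + β(S_deep − S_surf) = 0.
T_surf′ = T_deep − (β/α)·ΔS = 1.0 − (7.9 × 10⁻⁴/1.3 × 10⁻⁴)·(+0.46) = -1.795 °C.
Cooling required: 7.2 − (-1.795) = 8.995 °C.

-1.8 °C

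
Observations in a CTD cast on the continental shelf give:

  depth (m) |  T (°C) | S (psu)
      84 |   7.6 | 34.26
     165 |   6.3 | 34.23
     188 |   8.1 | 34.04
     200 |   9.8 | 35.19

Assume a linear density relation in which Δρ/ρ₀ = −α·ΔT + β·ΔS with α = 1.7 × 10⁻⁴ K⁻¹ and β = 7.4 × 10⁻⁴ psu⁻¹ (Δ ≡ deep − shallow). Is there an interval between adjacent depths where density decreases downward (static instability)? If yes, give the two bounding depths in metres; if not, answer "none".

165–188 m

Evaluate Δρ/ρ₀ = −αΔT + βΔS across each adjacent pair:
  84–165 m: −αΔT+βΔS = −(1.7 × 10⁻⁴)(-1.3)+(7.4 × 10⁻⁴)(-0.03) = 2.0 × 10⁻⁴ → stable
  165–188 m: −αΔT+βΔS = −(1.7 × 10⁻⁴)(+1.8)+(7.4 × 10⁻⁴)(-0.19) = -4.5 × 10⁻⁴ → UNSTABLE
  188–200 m: −αΔT+βΔS = −(1.7 × 10⁻⁴)(+1.7)+(7.4 × 10⁻⁴)(+1.15) = 5.6 × 10⁻⁴ → stable
The 165–188 m interval has Δρ < 0: lighter water underlies denser water.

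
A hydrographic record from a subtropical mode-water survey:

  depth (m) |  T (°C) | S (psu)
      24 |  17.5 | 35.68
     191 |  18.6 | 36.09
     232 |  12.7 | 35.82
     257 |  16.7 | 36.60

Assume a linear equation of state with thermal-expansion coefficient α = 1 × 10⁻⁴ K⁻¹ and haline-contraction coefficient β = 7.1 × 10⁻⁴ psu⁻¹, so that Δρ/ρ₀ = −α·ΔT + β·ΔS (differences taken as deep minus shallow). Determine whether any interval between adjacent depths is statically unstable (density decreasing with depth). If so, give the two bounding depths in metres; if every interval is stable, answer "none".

Evaluate Δρ/ρ₀ = −αΔT + βΔS across each adjacent pair:
  24–191 m: −αΔT+βΔS = −(1 × 10⁻⁴)(+1.1)+(7.1 × 10⁻⁴)(+0.41) = 1.8 × 10⁻⁴ → stable
  191–232 m: −αΔT+βΔS = −(1 × 10⁻⁴)(-5.9)+(7.1 × 10⁻⁴)(-0.27) = 4.0 × 10⁻⁴ → stable
  232–257 m: −αΔT+βΔS = −(1 × 10⁻⁴)(+4.0)+(7.1 × 10⁻⁴)(+0.78) = 1.5 × 10⁻⁴ → stable
Every interval has Δρ > 0: the column is stably stratified throughout.

none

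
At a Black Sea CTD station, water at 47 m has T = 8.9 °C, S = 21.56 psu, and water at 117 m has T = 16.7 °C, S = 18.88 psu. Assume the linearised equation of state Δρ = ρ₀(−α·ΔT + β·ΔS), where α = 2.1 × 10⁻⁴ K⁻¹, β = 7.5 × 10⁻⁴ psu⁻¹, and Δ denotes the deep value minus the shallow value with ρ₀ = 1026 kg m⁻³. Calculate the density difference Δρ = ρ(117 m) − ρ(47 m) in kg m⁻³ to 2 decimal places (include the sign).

ΔT = +7.8 K, ΔS = -2.68 psu (deep − shallow).
Δρ/ρ₀ = −(2.1 × 10⁻⁴)(+7.8) + (7.5 × 10⁻⁴)(-2.68) = -3.648 × 10⁻³.
Δρ = 1026 × (-3.648 × 10⁻³) = -3.74 kg m⁻³.
Negative Δρ: lighter below, statically unstable.

-3.74 kg m⁻³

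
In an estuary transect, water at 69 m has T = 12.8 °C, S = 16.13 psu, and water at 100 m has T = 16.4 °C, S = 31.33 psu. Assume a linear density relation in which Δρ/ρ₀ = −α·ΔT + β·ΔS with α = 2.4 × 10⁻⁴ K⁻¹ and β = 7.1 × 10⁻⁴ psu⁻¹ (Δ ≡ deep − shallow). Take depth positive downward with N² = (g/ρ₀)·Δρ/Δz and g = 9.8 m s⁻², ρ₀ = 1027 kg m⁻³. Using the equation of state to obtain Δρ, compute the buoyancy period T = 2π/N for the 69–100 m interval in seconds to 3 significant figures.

112 s

ΔT = +3.6 K, ΔS = +15.20 psu (deep − shallow).
Δρ/ρ₀ = −αΔT + βΔS = -8.64 × 10⁻⁴ + 0.010792 = 9.928 × 10⁻³, so Δρ ≈ 10.20 kg m⁻³.
N² = (g/ρ₀)·Δρ/Δz = g·(Δρ/ρ₀)/Δz = 9.8 × 9.928 × 10⁻³ / 31 = 3.1385 × 10⁻³ s⁻².
N = √(3.1385 × 10⁻³) = 0.056022 rad s⁻¹ → T = 2π/N = 112.16 s ≈ 112 s.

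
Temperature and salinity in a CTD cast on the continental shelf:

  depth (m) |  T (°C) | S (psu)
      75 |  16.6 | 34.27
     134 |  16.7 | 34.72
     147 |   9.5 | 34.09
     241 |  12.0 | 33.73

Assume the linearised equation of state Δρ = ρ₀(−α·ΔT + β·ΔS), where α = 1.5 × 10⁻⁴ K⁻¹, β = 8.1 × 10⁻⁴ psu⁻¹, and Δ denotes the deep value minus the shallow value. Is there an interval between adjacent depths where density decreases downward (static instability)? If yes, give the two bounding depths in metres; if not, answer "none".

Evaluate Δρ/ρ₀ = −αΔT + βΔS across each adjacent pair:
  75–134 m: −αΔT+βΔS = −(1.5 × 10⁻⁴)(+0.1)+(8.1 × 10⁻⁴)(+0.45) = 3.5 × 10⁻⁴ → stable
  134–147 m: −αΔT+βΔS = −(1.5 × 10⁻⁴)(-7.2)+(8.1 × 10⁻⁴)(-0.63) = 5.7 × 10⁻⁴ → stable
  147–241 m: −αΔT+βΔS = −(1.5 × 10⁻⁴)(+2.5)+(8.1 × 10⁻⁴)(-0.36) = -6.7 × 10⁻⁴ → UNSTABLE
The 147–241 m interval has Δρ < 0: lighter water underlies denser water.

147–241 m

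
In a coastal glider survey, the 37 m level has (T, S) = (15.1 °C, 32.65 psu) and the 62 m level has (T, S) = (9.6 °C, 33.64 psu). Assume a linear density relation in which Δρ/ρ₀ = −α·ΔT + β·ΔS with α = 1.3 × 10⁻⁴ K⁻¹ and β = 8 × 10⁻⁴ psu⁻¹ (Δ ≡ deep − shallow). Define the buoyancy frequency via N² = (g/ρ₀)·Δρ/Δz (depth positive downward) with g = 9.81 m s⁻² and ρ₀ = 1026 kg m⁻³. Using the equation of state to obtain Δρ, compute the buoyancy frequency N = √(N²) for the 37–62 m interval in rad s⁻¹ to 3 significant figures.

0.0243 rad s⁻¹

ΔT = -5.5 K, ΔS = +0.99 psu (deep − shallow).
Δρ/ρ₀ = −αΔT + βΔS = 7.15 × 10⁻⁴ + 7.92 × 10⁻⁴ = 1.507 × 10⁻³, so Δρ ≈ 1.546 kg m⁻³.
N² = (g/ρ₀)·Δρ/Δz = g·(Δρ/ρ₀)/Δz = 9.81 × 1.507 × 10⁻³ / 25 = 5.9135 × 10⁻⁴ s⁻².
N = √(5.9135 × 10⁻⁴) = 0.024318 rad s⁻¹ ≈ 0.0243 rad s⁻¹.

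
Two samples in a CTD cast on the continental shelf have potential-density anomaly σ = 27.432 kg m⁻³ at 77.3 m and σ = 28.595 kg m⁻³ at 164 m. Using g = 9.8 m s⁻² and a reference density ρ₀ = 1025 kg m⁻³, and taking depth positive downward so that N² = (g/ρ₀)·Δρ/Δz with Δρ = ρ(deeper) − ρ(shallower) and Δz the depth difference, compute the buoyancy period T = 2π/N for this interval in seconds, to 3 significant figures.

Δρ = 1028.595 − 1027.432 = 1.163 kg m⁻³ over Δz = 164 − 77.3 = 86.7 m.
N² = (9.8/1025) × (1.163/86.7) = 1.2825 × 10⁻⁴ s⁻².
N = √(1.2825 × 10⁻⁴) = 0.011325 rad s⁻¹, so T = 2π/N = 554.81 s ≈ 555 s.

555 s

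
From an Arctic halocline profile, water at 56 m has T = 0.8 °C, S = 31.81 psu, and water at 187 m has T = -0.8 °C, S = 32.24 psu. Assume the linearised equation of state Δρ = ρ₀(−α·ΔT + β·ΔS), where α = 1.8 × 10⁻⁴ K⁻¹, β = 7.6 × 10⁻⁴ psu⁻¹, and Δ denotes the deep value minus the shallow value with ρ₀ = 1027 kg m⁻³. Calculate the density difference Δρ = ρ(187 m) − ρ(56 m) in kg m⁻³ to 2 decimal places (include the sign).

+0.63 kg m⁻³

ΔT = -1.6 K, ΔS = +0.43 psu (deep − shallow).
Δρ/ρ₀ = −(1.8 × 10⁻⁴)(-1.6) + (7.6 × 10⁻⁴)(+0.43) = 6.148 × 10⁻⁴.
Δρ = 1027 × (6.148 × 10⁻⁴) = +0.63 kg m⁻³.
Positive Δρ: denser below, stable.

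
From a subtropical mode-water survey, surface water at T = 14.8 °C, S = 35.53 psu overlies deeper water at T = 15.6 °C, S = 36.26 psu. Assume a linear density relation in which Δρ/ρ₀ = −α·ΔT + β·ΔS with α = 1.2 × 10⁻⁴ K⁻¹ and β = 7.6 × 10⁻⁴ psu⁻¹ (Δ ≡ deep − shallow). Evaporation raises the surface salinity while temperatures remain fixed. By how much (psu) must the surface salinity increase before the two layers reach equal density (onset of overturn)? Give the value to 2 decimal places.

Neutral buoyancy requires −α(T_deep − T_surf) + β(S_deep − S_surf′) = 0.
S_surf′ = S_deep − (α/β)·ΔT = 36.26 − (1.2 × 10⁻⁴/7.6 × 10⁻⁴)·(+0.8) = 36.1337 psu.
Increase required: 36.1337 − 35.53 = 0.6037 psu.

0.60 psu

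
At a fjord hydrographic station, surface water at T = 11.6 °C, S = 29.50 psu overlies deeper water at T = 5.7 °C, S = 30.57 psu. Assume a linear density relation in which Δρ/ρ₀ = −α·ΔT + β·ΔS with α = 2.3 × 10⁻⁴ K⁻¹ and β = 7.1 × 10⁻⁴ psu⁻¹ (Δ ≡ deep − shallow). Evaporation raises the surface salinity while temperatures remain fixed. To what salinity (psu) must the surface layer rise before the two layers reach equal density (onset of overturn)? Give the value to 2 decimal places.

32.48 psu

Neutral buoyancy requires −α(T_deep − T_surf) + β(S_deep − S_surf′) = 0.
S_surf′ = S_deep − (α/β)·ΔT = 30.57 − (2.3 × 10⁻⁴/7.1 × 10⁻⁴)·(-5.9) = 32.4813 psu.
Increase required: 32.4813 − 29.50 = 2.9813 psu.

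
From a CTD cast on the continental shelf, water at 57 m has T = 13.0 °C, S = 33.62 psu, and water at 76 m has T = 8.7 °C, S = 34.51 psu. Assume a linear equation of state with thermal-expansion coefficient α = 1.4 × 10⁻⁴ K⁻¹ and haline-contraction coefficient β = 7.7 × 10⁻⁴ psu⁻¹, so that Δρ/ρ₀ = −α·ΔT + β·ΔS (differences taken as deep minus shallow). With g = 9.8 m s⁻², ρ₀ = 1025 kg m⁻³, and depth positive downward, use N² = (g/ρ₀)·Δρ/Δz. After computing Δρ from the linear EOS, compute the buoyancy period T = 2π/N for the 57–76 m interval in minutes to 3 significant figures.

4.06 min

ΔT = -4.3 K, ΔS = +0.89 psu (deep − shallow).
Δρ/ρ₀ = −αΔT + βΔS = 6.02 × 10⁻⁴ + 6.853 × 10⁻⁴ = 1.2873 × 10⁻³, so Δρ ≈ 1.319 kg m⁻³.
N² = (g/ρ₀)·Δρ/Δz = g·(Δρ/ρ₀)/Δz = 9.8 × 1.2873 × 10⁻³ / 19 = 6.6398 × 10⁻⁴ s⁻².
N = √(6.6398 × 10⁻⁴) = 0.025768 rad s⁻¹ → T = 2π/N = 243.84 s = 4.0640 min ≈ 4.06 min.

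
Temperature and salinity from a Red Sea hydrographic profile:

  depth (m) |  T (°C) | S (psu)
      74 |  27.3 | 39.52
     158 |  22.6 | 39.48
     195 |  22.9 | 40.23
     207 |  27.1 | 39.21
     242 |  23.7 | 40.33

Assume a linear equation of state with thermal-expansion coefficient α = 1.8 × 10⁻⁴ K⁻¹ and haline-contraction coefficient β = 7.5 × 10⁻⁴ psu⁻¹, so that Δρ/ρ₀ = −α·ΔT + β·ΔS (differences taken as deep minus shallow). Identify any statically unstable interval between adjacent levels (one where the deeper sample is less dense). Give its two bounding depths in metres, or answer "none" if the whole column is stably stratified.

Evaluate Δρ/ρ₀ = −αΔT + βΔS across each adjacent pair:
  74–158 m: −αΔT+βΔS = −(1.8 × 10⁻⁴)(-4.7)+(7.5 × 10⁻⁴)(-0.04) = 8.2 × 10⁻⁴ → stable
  158–195 m: −αΔT+βΔS = −(1.8 × 10⁻⁴)(+0.3)+(7.5 × 10⁻⁴)(+0.75) = 5.1 × 10⁻⁴ → stable
  195–207 m: −αΔT+βΔS = −(1.8 × 10⁻⁴)(+4.2)+(7.5 × 10⁻⁴)(-1.02) = -1.5 × 10⁻³ → UNSTABLE
  207–242 m: −αΔT+βΔS = −(1.8 × 10⁻⁴)(-3.4)+(7.5 × 10⁻⁴)(+1.12) = 1.5 × 10⁻³ → stable
The 195–207 m interval has Δρ < 0: lighter water underlies denser water.

195–207 m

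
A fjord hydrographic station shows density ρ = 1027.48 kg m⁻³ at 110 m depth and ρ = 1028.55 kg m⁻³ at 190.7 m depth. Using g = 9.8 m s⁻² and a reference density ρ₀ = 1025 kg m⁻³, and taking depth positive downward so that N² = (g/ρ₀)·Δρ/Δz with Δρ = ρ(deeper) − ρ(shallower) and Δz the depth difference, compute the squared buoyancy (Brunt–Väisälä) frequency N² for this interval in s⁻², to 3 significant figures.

1.27 × 10⁻⁴ s⁻²

Δρ = 1028.55 − 1027.48 = 1.07 kg m⁻³ over Δz = 190.7 − 110 = 80.7 m.
N² = (9.8/1025) × (1.07/80.7) = 1.2677 × 10⁻⁴ s⁻² ≈ 1.27 × 10⁻⁴ s⁻².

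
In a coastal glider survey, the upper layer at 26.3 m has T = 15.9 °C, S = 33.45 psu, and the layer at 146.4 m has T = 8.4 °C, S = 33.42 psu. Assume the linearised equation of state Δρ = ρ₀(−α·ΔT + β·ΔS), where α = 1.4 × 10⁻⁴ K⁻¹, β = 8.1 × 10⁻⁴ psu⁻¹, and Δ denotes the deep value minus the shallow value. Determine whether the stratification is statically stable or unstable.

ΔT = 8.4 − 15.9 = -7.5 K and ΔS = 33.42 − 33.45 = -0.03 psu (deep − shallow).
−αΔT = 1.05 × 10⁻³; βΔS = -2.43 × 10⁻⁵; sum Δρ/ρ₀ = 1.0257 × 10⁻³.
Δρ/ρ₀ > 0, so Δρ > 0: deeper water is denser → statically stable.

stable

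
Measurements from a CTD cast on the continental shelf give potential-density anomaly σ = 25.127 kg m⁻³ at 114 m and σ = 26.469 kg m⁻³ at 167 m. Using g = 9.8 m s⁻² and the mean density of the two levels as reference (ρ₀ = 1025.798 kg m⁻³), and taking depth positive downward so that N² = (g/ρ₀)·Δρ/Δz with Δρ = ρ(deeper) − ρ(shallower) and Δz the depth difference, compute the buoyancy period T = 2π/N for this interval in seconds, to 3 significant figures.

404 s

Δρ = 1026.469 − 1025.127 = 1.342 kg m⁻³ over Δz = 167 − 114 = 53 m.
N² = (9.8/1025.798) × (1.342/53) = 2.4190 × 10⁻⁴ s⁻².
N = √(2.4190 × 10⁻⁴) = 0.015553 rad s⁻¹, so T = 2π/N = 403.99 s ≈ 404 s.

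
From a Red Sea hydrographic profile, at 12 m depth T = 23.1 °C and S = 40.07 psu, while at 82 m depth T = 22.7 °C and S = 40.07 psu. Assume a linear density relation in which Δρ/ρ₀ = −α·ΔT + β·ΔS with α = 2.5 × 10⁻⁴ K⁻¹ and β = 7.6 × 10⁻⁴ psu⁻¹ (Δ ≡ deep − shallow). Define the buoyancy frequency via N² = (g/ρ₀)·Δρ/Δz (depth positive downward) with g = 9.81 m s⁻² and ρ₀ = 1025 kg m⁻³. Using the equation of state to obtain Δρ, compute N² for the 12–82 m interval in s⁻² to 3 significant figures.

1.40 × 10⁻⁵ s⁻²

ΔT = -0.4 K, ΔS = +0.00 psu (deep − shallow).
Δρ/ρ₀ = −αΔT + βΔS = 1.00 × 10⁻⁴ + 0 = 1.00 × 10⁻⁴, so Δρ ≈ 0.1025 kg m⁻³.
N² = (g/ρ₀)·Δρ/Δz = g·(Δρ/ρ₀)/Δz = 9.81 × 1.00 × 10⁻⁴ / 70 = 1.4014 × 10⁻⁵ s⁻² ≈ 1.40 × 10⁻⁵ s⁻².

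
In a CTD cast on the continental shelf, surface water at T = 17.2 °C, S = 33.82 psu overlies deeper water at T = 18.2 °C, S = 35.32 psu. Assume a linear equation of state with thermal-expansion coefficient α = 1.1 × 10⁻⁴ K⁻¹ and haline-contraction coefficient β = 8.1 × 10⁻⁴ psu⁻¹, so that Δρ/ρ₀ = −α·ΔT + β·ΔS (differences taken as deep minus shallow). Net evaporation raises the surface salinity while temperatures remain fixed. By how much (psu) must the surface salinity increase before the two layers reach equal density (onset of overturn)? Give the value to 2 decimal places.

Neutral buoyancy requires −α(T_deep − T_surf) + β(S_deep − S_surf′) = 0.
S_surf′ = S_deep − (α/β)·ΔT = 35.32 − (1.1 × 10⁻⁴/8.1 × 10⁻⁴)·(+1.0) = 35.1842 psu.
Increase required: 35.1842 − 33.82 = 1.3642 psu.

1.36 psu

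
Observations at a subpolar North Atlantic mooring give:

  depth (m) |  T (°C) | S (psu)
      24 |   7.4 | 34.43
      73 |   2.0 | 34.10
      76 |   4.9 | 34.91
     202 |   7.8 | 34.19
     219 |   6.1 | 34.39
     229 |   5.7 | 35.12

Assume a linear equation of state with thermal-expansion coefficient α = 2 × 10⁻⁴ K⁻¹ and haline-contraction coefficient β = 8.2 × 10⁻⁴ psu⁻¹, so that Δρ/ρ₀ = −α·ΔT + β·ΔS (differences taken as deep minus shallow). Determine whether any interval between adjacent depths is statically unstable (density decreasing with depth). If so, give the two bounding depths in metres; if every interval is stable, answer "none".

76–202 m

Evaluate Δρ/ρ₀ = −αΔT + βΔS across each adjacent pair:
  24–73 m: −αΔT+βΔS = −(2 × 10⁻⁴)(-5.4)+(8.2 × 10⁻⁴)(-0.33) = 8.1 × 10⁻⁴ → stable
  73–76 m: −αΔT+βΔS = −(2 × 10⁻⁴)(+2.9)+(8.2 × 10⁻⁴)(+0.81) = 8.4 × 10⁻⁵ → stable
  76–202 m: −αΔT+βΔS = −(2 × 10⁻⁴)(+2.9)+(8.2 × 10⁻⁴)(-0.72) = -1.2 × 10⁻³ → UNSTABLE
  202–219 m: −αΔT+βΔS = −(2 × 10⁻⁴)(-1.7)+(8.2 × 10⁻⁴)(+0.20) = 5.0 × 10⁻⁴ → stable
  219–229 m: −αΔT+βΔS = −(2 × 10⁻⁴)(-0.4)+(8.2 × 10⁻⁴)(+0.73) = 6.8 × 10⁻⁴ → stable
The 76–202 m interval has Δρ < 0: lighter water underlies denser water.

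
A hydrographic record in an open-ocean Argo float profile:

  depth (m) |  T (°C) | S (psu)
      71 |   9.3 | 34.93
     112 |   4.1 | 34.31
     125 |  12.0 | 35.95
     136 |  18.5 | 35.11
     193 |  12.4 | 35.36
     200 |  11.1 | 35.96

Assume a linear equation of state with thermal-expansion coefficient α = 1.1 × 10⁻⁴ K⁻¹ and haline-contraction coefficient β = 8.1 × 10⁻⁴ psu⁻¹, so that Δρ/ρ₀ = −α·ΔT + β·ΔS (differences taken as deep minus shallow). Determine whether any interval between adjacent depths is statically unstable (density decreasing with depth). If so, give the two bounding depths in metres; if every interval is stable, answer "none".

125–136 m

Evaluate Δρ/ρ₀ = −αΔT + βΔS across each adjacent pair:
  71–112 m: −αΔT+βΔS = −(1.1 × 10⁻⁴)(-5.2)+(8.1 × 10⁻⁴)(-0.62) = 7.0 × 10⁻⁵ → stable
  112–125 m: −αΔT+βΔS = −(1.1 × 10⁻⁴)(+7.9)+(8.1 × 10⁻⁴)(+1.64) = 4.6 × 10⁻⁴ → stable
  125–136 m: −αΔT+βΔS = −(1.1 × 10⁻⁴)(+6.5)+(8.1 × 10⁻⁴)(-0.84) = -1.4 × 10⁻³ → UNSTABLE
  136–193 m: −αΔT+βΔS = −(1.1 × 10⁻⁴)(-6.1)+(8.1 × 10⁻⁴)(+0.25) = 8.7 × 10⁻⁴ → stable
  193–200 m: −αΔT+βΔS = −(1.1 × 10⁻⁴)(-1.3)+(8.1 × 10⁻⁴)(+0.60) = 6.3 × 10⁻⁴ → stable
The 125–136 m interval has Δρ < 0: lighter water underlies denser water.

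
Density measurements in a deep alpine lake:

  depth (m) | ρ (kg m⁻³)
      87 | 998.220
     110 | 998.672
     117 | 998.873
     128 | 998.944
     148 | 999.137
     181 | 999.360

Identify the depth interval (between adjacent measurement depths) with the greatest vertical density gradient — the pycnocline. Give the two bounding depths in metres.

Compute the density gradient over each adjacent pair:
  87–110 m: Δρ/Δz = 0.452/23 = 0.020 kg m⁻⁴
  110–117 m: Δρ/Δz = 0.201/7 = 0.029 kg m⁻⁴
  117–128 m: Δρ/Δz = 0.071/11 = 6.5 × 10⁻³ kg m⁻⁴
  128–148 m: Δρ/Δz = 0.193/20 = 9.7 × 10⁻³ kg m⁻⁴
  148–181 m: Δρ/Δz = 0.223/33 = 6.8 × 10⁻³ kg m⁻⁴
The largest gradient is in the 110–117 m interval — the pycnocline.

110–117 m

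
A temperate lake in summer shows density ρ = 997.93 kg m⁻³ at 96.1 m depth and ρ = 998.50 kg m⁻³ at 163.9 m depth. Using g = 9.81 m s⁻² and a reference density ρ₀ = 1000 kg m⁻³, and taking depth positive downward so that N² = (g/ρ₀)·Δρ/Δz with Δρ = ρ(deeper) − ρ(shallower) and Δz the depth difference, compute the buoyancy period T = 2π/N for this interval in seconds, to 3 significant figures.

Δρ = 998.50 − 997.93 = 0.57 kg m⁻³ over Δz = 163.9 − 96.1 = 67.8 m.
N² = (9.81/1000) × (0.57/67.8) = 8.2473 × 10⁻⁵ s⁻².
N = √(8.2473 × 10⁻⁵) = 9.0815 × 10⁻³ rad s⁻¹, so T = 2π/N = 691.87 s ≈ 692 s.

692 s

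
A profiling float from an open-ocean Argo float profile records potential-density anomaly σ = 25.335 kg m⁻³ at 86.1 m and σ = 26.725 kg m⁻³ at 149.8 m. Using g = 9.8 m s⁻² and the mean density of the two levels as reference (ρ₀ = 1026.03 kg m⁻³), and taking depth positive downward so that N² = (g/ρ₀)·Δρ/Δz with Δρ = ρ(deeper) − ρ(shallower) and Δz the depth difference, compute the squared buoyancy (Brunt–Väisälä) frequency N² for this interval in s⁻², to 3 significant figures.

Δρ = 1026.725 − 1025.335 = 1.390 kg m⁻³ over Δz = 149.8 − 86.1 = 63.7 m.
N² = (9.8/1026.03) × (1.390/63.7) = 2.0842 × 10⁻⁴ s⁻² ≈ 2.08 × 10⁻⁴ s⁻².
N² > 0, so the interval is statically stable.

2.08 × 10⁻⁴ s⁻²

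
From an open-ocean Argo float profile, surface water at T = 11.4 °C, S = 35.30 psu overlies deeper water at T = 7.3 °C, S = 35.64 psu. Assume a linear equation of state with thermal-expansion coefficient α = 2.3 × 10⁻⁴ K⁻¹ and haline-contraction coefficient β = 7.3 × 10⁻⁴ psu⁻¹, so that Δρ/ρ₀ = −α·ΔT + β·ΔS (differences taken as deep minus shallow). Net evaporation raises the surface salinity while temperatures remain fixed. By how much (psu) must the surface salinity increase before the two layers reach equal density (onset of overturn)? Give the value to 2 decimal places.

Neutral buoyancy requires −α(T_deep − T_surf) + β(S_deep − S_surf′) = 0.
S_surf′ = S_deep − (α/β)·ΔT = 35.64 − (2.3 × 10⁻⁴/7.3 × 10⁻⁴)·(-4.1) = 36.9318 psu.
Increase required: 36.9318 − 35.30 = 1.6318 psu.

1.63 psu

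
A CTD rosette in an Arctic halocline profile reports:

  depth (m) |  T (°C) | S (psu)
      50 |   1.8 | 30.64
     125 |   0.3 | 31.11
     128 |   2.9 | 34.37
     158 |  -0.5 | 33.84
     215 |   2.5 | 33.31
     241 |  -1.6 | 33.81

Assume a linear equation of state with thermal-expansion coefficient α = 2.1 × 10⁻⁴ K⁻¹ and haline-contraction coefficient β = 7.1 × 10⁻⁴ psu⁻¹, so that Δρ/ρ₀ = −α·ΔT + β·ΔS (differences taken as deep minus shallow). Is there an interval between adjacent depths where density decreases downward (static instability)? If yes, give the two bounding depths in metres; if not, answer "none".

Evaluate Δρ/ρ₀ = −αΔT + βΔS across each adjacent pair:
  50–125 m: −αΔT+βΔS = −(2.1 × 10⁻⁴)(-1.5)+(7.1 × 10⁻⁴)(+0.47) = 6.5 × 10⁻⁴ → stable
  125–128 m: −αΔT+βΔS = −(2.1 × 10⁻⁴)(+2.6)+(7.1 × 10⁻⁴)(+3.26) = 1.8 × 10⁻³ → stable
  128–158 m: −αΔT+βΔS = −(2.1 × 10⁻⁴)(-3.4)+(7.1 × 10⁻⁴)(-0.53) = 3.4 × 10⁻⁴ → stable
  158–215 m: −αΔT+βΔS = −(2.1 × 10⁻⁴)(+3.0)+(7.1 × 10⁻⁴)(-0.53) = -1.0 × 10⁻³ → UNSTABLE
  215–241 m: −αΔT+βΔS = −(2.1 × 10⁻⁴)(-4.1)+(7.1 × 10⁻⁴)(+0.50) = 1.2 × 10⁻³ → stable
The 158–215 m interval has Δρ < 0: lighter water underlies denser water.

158–215 m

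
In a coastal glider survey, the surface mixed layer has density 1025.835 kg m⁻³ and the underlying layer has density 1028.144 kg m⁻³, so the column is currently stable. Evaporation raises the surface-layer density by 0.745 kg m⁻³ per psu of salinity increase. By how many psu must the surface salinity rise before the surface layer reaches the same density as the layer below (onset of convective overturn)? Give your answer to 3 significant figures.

Density deficit of the surface layer: 1028.144 − 1025.835 = 2.309 kg m⁻³.
Required change = 2.309 / 0.745 = 3.10 psu.

3.10 psu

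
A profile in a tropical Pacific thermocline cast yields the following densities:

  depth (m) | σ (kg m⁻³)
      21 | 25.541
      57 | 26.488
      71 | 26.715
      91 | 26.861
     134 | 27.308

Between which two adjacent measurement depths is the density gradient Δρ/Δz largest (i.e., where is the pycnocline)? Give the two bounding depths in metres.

21–57 m

Compute the density gradient over each adjacent pair:
  21–57 m: Δρ/Δz = 0.947/36 = 0.026 kg m⁻⁴
  57–71 m: Δρ/Δz = 0.227/14 = 0.016 kg m⁻⁴
  71–91 m: Δρ/Δz = 0.146/20 = 7.3 × 10⁻³ kg m⁻⁴
  91–134 m: Δρ/Δz = 0.447/43 = 0.010 kg m⁻⁴
The largest gradient is in the 21–57 m interval — the pycnocline.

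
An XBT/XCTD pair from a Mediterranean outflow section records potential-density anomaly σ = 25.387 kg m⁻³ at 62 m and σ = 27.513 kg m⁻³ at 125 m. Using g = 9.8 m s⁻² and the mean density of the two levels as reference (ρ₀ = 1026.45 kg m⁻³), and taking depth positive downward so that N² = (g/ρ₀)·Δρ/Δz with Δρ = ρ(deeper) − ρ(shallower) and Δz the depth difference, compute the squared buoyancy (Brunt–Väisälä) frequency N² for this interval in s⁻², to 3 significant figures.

3.22 × 10⁻⁴ s⁻²

Δρ = 1027.513 − 1025.387 = 2.126 kg m⁻³ over Δz = 125 − 62 = 63 m.
N² = (9.8/1026.45) × (2.126/63) = 3.2219 × 10⁻⁴ s⁻² ≈ 3.22 × 10⁻⁴ s⁻².
A positive N² confirms static stability across the interval.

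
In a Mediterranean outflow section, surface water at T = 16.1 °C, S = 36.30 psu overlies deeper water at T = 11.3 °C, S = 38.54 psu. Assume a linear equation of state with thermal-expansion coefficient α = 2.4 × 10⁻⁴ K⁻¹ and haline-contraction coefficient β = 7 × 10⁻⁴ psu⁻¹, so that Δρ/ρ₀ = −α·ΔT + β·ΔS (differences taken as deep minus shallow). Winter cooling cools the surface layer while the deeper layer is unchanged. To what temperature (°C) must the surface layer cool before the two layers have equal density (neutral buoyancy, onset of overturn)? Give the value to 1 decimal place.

4.8 °C

Neutral buoyancy requires Δρ = 0, i.e. −α(T_deep − T_surf′) + β(S_deep − S_surf) = 0.
T_surf′ = T_deep − (β/α)·ΔS = 11.3 − (7 × 10⁻⁴/2.4 × 10⁻⁴)·(+2.24) = 4.767 °C.
Cooling required: 16.1 − (4.767) = 11.333 °C.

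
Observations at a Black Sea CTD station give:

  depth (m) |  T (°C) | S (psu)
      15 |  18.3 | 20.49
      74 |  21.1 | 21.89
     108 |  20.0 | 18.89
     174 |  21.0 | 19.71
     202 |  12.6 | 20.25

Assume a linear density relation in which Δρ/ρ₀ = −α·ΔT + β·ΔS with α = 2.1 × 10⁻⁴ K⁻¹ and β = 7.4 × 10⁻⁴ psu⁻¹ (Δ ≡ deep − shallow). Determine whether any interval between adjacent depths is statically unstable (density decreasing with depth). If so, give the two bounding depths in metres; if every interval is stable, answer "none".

74–108 m

Evaluate Δρ/ρ₀ = −αΔT + βΔS across each adjacent pair:
  15–74 m: −αΔT+βΔS = −(2.1 × 10⁻⁴)(+2.8)+(7.4 × 10⁻⁴)(+1.40) = 4.5 × 10⁻⁴ → stable
  74–108 m: −αΔT+βΔS = −(2.1 × 10⁻⁴)(-1.1)+(7.4 × 10⁻⁴)(-3.00) = -2.0 × 10⁻³ → UNSTABLE
  108–174 m: −αΔT+βΔS = −(2.1 × 10⁻⁴)(+1.0)+(7.4 × 10⁻⁴)(+0.82) = 4.0 × 10⁻⁴ → stable
  174–202 m: −αΔT+βΔS = −(2.1 × 10⁻⁴)(-8.4)+(7.4 × 10⁻⁴)(+0.54) = 2.2 × 10⁻³ → stable
The 74–108 m interval has Δρ < 0: lighter water underlies denser water.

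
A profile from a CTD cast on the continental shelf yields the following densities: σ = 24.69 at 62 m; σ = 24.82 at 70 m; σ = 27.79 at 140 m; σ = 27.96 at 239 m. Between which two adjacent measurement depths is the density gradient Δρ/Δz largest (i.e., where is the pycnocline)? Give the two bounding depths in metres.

Compute the density gradient over each adjacent pair:
  62–70 m: Δρ/Δz = 0.13/8 = 0.016 kg m⁻⁴
  70–140 m: Δρ/Δz = 2.97/70 = 0.042 kg m⁻⁴
  140–239 m: Δρ/Δz = 0.17/99 = 1.7 × 10⁻³ kg m⁻⁴
The largest gradient is in the 70–140 m interval — the pycnocline.

70–140 m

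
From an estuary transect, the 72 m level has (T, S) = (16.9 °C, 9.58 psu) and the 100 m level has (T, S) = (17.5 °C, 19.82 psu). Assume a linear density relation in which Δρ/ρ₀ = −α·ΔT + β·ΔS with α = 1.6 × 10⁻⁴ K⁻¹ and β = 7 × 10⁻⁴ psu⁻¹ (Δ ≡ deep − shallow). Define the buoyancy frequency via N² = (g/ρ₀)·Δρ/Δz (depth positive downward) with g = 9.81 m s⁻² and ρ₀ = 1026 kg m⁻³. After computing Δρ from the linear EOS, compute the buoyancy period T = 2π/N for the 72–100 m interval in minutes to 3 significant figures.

ΔT = +0.6 K, ΔS = +10.24 psu (deep − shallow).
Δρ/ρ₀ = −αΔT + βΔS = -9.60 × 10⁻⁵ + 7.168 × 10⁻³ = 7.072 × 10⁻³, so Δρ ≈ 7.256 kg m⁻³.
N² = (g/ρ₀)·Δρ/Δz = g·(Δρ/ρ₀)/Δz = 9.81 × 7.072 × 10⁻³ / 28 = 2.4777 × 10⁻³ s⁻².
N = √(2.4777 × 10⁻³) = 0.049777 rad s⁻¹ → T = 2π/N = 126.23 s = 2.1038 min ≈ 2.10 min.

2.10 min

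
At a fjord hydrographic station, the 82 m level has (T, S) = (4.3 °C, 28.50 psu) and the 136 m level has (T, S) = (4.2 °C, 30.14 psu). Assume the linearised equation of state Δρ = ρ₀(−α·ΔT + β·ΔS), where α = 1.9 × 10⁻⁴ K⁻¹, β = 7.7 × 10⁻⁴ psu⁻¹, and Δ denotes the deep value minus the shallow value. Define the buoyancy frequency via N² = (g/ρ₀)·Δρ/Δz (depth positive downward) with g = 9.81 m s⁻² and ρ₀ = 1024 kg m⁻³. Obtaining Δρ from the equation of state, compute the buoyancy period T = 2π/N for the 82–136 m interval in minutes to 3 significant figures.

6.86 min

ΔT = -0.1 K, ΔS = +1.64 psu (deep − shallow).
Δρ/ρ₀ = −αΔT + βΔS = 1.90 × 10⁻⁵ + 1.2628 × 10⁻³ = 1.2818 × 10⁻³, so Δρ ≈ 1.313 kg m⁻³.
N² = (g/ρ₀)·Δρ/Δz = g·(Δρ/ρ₀)/Δz = 9.81 × 1.2818 × 10⁻³ / 54 = 2.3286 × 10⁻⁴ s⁻².
N = √(2.3286 × 10⁻⁴) = 0.015260 rad s⁻¹ → T = 2π/N = 411.74 s = 6.8623 min ≈ 6.86 min.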